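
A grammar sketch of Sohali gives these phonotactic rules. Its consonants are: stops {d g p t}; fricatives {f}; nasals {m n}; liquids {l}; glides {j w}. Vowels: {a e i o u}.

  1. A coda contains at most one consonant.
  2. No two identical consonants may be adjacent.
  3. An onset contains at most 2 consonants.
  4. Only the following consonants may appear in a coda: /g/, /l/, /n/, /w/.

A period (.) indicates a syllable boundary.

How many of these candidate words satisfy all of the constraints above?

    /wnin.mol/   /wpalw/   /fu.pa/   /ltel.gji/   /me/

/wnin.mol/ — σ1 onset /wn/ (2C), coda /n/ ok; σ2 onset /m/, coda /l/ ok → licit
/wpalw/ — violates constraint 1: syllable 1 coda /lw/ has 2 consonants (> 1) → illicit
/fu.pa/ — σ1 onset /f/, coda /∅/ ok; σ2 onset /p/, coda /∅/ ok → licit
/ltel.gji/ — σ1 onset /lt/ (2C), coda /l/ ok; σ2 onset /gj/ (2C), coda /∅/ ok → licit
/me/ — σ1 onset /m/, coda /∅/ ok → licit
Licit: /wnin.mol/, /fu.pa/, /ltel.gji/, /me/ → 4.

4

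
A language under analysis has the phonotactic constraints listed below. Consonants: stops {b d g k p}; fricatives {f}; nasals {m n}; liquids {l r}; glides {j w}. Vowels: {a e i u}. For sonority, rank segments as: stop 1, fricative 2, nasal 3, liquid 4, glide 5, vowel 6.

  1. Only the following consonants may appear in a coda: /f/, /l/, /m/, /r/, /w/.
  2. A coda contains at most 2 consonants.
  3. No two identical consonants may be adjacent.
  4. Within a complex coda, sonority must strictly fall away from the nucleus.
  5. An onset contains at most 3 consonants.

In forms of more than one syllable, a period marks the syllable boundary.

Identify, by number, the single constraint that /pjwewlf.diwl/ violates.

2

/pjwewlf.diwl/: syllable 1 coda /wlf/ has 3 consonants (> 2).
This is a violation of constraint 2: "A coda contains at most 2 consonants."
The remaining constraints (1, 3, 4, 5) are satisfied.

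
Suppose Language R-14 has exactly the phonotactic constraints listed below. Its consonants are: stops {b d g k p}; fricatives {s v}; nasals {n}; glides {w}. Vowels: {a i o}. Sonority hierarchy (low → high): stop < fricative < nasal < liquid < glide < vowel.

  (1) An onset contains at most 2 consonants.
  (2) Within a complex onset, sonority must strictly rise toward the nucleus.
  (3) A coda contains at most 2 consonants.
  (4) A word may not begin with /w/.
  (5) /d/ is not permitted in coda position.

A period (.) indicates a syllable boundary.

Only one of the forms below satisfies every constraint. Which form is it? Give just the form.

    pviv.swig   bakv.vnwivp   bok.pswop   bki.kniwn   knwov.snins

pviv.swig — σ1 onset /pv/ (1→2 rises), coda /v/ ok; σ2 onset /sw/ (2→5 rises), coda /g/ ok → licit
bakv.vnwivp — violates constraint 1: syllable 2 onset /vnw/ has 3 consonants (> 2) → illicit
bok.pswop — violates constraint 1: syllable 2 onset /psw/ has 3 consonants (> 2) → illicit
bki.kniwn — violates constraint 2: syllable 1 onset /bk/: /b/ (stop, 1) → /k/ (stop, 1) does not rise → illicit
knwov.snins — violates constraint 1: syllable 1 onset /knw/ has 3 consonants (> 2) → illicit

pviv.swig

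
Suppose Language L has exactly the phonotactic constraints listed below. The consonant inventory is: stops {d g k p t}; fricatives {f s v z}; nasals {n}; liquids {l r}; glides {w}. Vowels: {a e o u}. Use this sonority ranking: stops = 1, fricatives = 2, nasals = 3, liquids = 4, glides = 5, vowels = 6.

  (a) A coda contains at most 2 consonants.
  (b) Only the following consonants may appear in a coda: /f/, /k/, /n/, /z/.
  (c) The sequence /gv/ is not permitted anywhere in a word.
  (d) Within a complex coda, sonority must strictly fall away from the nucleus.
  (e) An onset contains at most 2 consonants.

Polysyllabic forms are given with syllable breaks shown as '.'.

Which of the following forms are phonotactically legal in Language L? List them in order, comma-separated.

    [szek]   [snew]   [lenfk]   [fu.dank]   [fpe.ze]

[szek] — σ1 onset /sz/ (2C), coda /k/ ok → phonotactically legal
[snew] — violates constraint (b): syllable 1 coda contains /w/, which is not a licensed coda consonant → phonotactically illegal
[lenfk] — violates constraint (a): syllable 1 coda /nfk/ has 3 consonants (> 2) → phonotactically illegal
[fu.dank] — σ1 onset /f/, coda /∅/ ok; σ2 onset /d/, coda /nk/ (3→1 falls) ok → phonotactically legal
[fpe.ze] — σ1 onset /fp/ (2C), coda /∅/ ok; σ2 onset /z/, coda /∅/ ok → phonotactically legal

[szek], [fu.dank], [fpe.ze]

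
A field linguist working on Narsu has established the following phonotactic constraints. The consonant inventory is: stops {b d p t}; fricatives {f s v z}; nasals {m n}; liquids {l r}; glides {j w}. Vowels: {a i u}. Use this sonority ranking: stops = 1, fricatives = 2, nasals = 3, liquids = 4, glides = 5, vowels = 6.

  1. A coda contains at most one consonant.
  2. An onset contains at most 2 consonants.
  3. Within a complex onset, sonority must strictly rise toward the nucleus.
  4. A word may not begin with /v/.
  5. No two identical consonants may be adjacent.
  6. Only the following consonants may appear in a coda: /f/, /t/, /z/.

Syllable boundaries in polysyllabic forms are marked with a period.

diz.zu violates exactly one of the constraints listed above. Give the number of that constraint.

diz.zu: adjacent identical consonants /zz/.
This is a violation of constraint 5: "No two identical consonants may be adjacent."
The remaining constraints (1, 2, 3, 4, 6) are satisfied.

5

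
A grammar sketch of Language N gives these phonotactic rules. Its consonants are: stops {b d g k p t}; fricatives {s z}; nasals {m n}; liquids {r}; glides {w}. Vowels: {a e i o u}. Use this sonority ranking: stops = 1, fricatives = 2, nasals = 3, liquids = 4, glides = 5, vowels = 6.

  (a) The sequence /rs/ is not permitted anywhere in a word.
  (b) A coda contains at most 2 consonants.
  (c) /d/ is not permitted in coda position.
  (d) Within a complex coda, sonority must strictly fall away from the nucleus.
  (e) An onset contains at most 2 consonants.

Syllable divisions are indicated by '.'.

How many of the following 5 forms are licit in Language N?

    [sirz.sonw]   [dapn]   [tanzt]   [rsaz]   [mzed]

0

[sirz.sonw] — violates constraint (d): syllable 2 coda /nw/: /n/ (nasal, 3) → /w/ (glide, 5) does not fall → illicit
[dapn] — violates constraint (d): syllable 1 coda /pn/: /p/ (stop, 1) → /n/ (nasal, 3) does not fall → illicit
[tanzt] — violates constraint (b): syllable 1 coda /nzt/ has 3 consonants (> 2) → illicit
[rsaz] — violates constraint (a): contains banned sequence /rs/ → illicit
[mzed] — violates constraint (c): syllable 1 coda contains /d/ → illicit
No form is licit → 0.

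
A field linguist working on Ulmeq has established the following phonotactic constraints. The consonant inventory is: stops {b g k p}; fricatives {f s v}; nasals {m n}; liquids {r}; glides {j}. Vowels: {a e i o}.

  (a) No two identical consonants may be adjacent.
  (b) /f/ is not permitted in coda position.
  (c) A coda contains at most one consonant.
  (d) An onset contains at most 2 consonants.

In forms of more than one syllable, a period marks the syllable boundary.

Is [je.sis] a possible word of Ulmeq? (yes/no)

yes

[je.sis] — σ1 onset /j/, coda /∅/ ok; σ2 onset /s/, coda /s/ ok → well-formed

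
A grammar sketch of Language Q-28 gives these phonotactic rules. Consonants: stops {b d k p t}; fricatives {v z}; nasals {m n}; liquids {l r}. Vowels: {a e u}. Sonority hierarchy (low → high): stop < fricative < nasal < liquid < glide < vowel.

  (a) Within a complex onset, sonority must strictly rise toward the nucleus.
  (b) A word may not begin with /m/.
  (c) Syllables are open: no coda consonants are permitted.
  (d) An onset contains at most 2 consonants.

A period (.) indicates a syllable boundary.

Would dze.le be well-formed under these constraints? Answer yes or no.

dze.le — σ1 onset /dz/ (1→2 rises), coda /∅/ ok; σ2 onset /l/, coda /∅/ ok → well-formed

yes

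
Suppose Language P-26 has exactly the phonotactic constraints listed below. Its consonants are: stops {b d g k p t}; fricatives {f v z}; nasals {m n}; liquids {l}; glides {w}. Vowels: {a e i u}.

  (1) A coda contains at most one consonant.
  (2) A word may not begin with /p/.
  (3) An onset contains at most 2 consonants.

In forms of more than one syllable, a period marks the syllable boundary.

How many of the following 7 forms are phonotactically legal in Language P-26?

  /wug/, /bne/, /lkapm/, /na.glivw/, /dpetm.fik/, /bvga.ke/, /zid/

3

/wug/ — σ1 onset /w/, coda /g/ ok → phonotactically legal
/bne/ — σ1 onset /bn/ (2C), coda /∅/ ok → phonotactically legal
/lkapm/ — violates constraint 1: syllable 1 coda /pm/ has 2 consonants (> 1) → phonotactically illegal
/na.glivw/ — violates constraint 1: syllable 2 coda /vw/ has 2 consonants (> 1) → phonotactically illegal
/dpetm.fik/ — violates constraint 1: syllable 1 coda /tm/ has 2 consonants (> 1) → phonotactically illegal
/bvga.ke/ — violates constraint 3: syllable 1 onset /bvg/ has 3 consonants (> 2) → phonotactically illegal
/zid/ — σ1 onset /z/, coda /d/ ok → phonotactically legal
Phonotactically legal: /wug/, /bne/, /zid/ → 3.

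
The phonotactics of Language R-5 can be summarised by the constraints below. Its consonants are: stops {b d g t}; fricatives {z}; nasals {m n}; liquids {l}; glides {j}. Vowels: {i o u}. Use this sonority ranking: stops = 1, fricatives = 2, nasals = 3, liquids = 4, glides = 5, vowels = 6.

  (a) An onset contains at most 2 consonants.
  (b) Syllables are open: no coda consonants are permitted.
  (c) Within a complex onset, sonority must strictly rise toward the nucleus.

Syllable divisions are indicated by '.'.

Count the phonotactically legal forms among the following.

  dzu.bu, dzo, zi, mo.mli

dzu.bu — σ1 onset /dz/ (1→2 rises), coda /∅/ ok; σ2 onset /b/, coda /∅/ ok → phonotactically legal
dzo — σ1 onset /dz/ (1→2 rises), coda /∅/ ok → phonotactically legal
zi — σ1 onset /z/, coda /∅/ ok → phonotactically legal
mo.mli — σ1 onset /m/, coda /∅/ ok; σ2 onset /ml/ (3→4 rises), coda /∅/ ok → phonotactically legal
Phonotactically legal: dzu.bu, dzo, zi, mo.mli → 4.

4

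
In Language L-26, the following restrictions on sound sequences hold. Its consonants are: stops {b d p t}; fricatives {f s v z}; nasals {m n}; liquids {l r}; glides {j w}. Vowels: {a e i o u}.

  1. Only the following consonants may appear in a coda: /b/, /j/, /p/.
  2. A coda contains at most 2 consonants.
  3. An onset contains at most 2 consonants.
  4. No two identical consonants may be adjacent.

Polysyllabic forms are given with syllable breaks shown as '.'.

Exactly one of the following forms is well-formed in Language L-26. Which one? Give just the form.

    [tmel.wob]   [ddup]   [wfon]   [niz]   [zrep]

[zrep]

[tmel.wob] — violates constraint 1: syllable 1 coda contains /l/, which is not a licensed coda consonant → ill-formed
[ddup] — violates constraint 4: adjacent identical consonants /dd/ → ill-formed
[wfon] — violates constraint 1: syllable 1 coda contains /n/, which is not a licensed coda consonant → ill-formed
[niz] — violates constraint 1: syllable 1 coda contains /z/, which is not a licensed coda consonant → ill-formed
[zrep] — σ1 onset /zr/ (2C), coda /p/ ok → well-formed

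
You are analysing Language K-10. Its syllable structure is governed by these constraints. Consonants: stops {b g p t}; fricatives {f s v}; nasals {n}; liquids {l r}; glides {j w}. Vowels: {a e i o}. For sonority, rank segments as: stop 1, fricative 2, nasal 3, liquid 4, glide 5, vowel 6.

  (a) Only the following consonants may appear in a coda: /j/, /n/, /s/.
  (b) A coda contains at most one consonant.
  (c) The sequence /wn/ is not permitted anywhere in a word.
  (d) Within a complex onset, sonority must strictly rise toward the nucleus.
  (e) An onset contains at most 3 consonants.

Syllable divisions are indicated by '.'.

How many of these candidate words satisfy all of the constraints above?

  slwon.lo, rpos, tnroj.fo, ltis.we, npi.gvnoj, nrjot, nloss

2

slwon.lo — σ1 onset /slw/ (2→4→5 rises), coda /n/ ok; σ2 onset /l/, coda /∅/ ok → phonotactically legal
rpos — violates constraint (d): syllable 1 onset /rp/: /r/ (liquid, 4) → /p/ (stop, 1) does not rise → phonotactically illegal
tnroj.fo — σ1 onset /tnr/ (1→3→4 rises), coda /j/ ok; σ2 onset /f/, coda /∅/ ok → phonotactically legal
ltis.we — violates constraint (d): syllable 1 onset /lt/: /l/ (liquid, 4) → /t/ (stop, 1) does not rise → phonotactically illegal
npi.gvnoj — violates constraint (d): syllable 1 onset /np/: /n/ (nasal, 3) → /p/ (stop, 1) does not rise → phonotactically illegal
nrjot — violates constraint (a): syllable 1 coda contains /t/, which is not a licensed coda consonant → phonotactically illegal
nloss — violates constraint (b): syllable 1 coda /ss/ has 2 consonants (> 1) → phonotactically illegal
Phonotactically legal: slwon.lo, tnroj.fo → 2.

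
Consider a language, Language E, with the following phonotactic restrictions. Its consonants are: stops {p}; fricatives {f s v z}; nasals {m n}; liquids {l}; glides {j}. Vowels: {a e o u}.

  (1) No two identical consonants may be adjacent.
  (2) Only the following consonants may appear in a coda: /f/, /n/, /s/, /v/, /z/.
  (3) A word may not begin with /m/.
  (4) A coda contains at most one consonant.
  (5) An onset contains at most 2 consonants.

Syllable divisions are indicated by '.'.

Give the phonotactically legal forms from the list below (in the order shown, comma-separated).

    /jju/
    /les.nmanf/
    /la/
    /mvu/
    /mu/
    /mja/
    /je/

/jju/ — violates constraint 1: adjacent identical consonants /jj/ → phonotactically illegal
/les.nmanf/ — violates constraint 4: syllable 2 coda /nf/ has 2 consonants (> 1) → phonotactically illegal
/la/ — σ1 onset /l/, coda /∅/ ok → phonotactically legal
/mvu/ — violates constraint 3: word begins with /m/ → phonotactically illegal
/mu/ — violates constraint 3: word begins with /m/ → phonotactically illegal
/mja/ — violates constraint 3: word begins with /m/ → phonotactically illegal
/je/ — σ1 onset /j/, coda /∅/ ok → phonotactically legal

/la/, /je/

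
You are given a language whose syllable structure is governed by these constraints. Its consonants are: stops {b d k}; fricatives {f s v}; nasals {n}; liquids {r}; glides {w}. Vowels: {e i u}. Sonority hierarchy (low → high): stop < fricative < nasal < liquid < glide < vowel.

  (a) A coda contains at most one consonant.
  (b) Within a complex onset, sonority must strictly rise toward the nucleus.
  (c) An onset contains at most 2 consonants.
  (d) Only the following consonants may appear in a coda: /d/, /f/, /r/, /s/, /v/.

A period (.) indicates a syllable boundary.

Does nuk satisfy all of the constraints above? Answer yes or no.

no

nuk — violates constraint (d): syllable 1 coda contains /k/, which is not a licensed coda consonant → ill-formed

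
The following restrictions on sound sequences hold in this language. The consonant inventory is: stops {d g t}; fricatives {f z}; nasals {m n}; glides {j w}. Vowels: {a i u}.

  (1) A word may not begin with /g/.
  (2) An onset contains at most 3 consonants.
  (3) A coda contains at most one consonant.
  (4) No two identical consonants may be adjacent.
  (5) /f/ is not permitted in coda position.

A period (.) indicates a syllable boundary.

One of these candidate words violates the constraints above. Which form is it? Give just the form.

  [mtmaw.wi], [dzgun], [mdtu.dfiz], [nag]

[mtmaw.wi]

[mtmaw.wi] — violates constraint 4: adjacent identical consonants /ww/ → illicit
[dzgun] — σ1 onset /dzg/ (3C), coda /n/ ok → licit
[mdtu.dfiz] — σ1 onset /mdt/ (3C), coda /∅/ ok; σ2 onset /df/ (2C), coda /z/ ok → licit
[nag] — σ1 onset /n/, coda /g/ ok → licit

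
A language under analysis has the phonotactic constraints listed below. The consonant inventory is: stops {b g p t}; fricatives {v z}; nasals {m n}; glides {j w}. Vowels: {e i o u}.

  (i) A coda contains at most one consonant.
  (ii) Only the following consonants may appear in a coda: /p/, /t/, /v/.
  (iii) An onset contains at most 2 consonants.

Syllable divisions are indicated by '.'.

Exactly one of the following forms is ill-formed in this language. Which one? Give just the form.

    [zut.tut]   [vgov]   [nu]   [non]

[zut.tut] — σ1 onset /z/, coda /t/ ok; σ2 onset /t/, coda /t/ ok → well-formed
[vgov] — σ1 onset /vg/ (2C), coda /v/ ok → well-formed
[nu] — σ1 onset /n/, coda /∅/ ok → well-formed
[non] — violates constraint (ii): syllable 1 coda contains /n/, which is not a licensed coda consonant → ill-formed

[non]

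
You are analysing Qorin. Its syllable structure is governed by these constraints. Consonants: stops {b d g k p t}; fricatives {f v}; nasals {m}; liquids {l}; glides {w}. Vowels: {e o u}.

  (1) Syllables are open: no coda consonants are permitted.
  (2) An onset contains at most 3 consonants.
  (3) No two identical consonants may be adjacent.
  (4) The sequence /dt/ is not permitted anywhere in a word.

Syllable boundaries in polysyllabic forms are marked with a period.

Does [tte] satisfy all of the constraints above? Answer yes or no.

[tte] — violates constraint 3: adjacent identical consonants /tt/ → not permitted

no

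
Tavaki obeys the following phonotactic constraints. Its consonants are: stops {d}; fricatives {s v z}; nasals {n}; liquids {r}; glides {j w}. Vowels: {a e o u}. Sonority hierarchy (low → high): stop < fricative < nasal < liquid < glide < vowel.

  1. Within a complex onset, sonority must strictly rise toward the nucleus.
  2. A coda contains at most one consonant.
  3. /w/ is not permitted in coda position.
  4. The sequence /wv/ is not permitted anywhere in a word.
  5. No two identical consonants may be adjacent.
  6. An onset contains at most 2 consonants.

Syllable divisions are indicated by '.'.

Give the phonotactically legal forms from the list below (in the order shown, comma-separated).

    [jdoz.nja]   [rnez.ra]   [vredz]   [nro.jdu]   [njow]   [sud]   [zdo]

[jdoz.nja] — violates constraint 1: syllable 1 onset /jd/: /j/ (glide, 5) → /d/ (stop, 1) does not rise → phonotactically illegal
[rnez.ra] — violates constraint 1: syllable 1 onset /rn/: /r/ (liquid, 4) → /n/ (nasal, 3) does not rise → phonotactically illegal
[vredz] — violates constraint 2: syllable 1 coda /dz/ has 2 consonants (> 1) → phonotactically illegal
[nro.jdu] — violates constraint 1: syllable 2 onset /jd/: /j/ (glide, 5) → /d/ (stop, 1) does not rise → phonotactically illegal
[njow] — violates constraint 3: syllable 1 coda contains /w/ → phonotactically illegal
[sud] — σ1 onset /s/, coda /d/ ok → phonotactically legal
[zdo] — violates constraint 1: syllable 1 onset /zd/: /z/ (fricative, 2) → /d/ (stop, 1) does not rise → phonotactically illegal

[sud]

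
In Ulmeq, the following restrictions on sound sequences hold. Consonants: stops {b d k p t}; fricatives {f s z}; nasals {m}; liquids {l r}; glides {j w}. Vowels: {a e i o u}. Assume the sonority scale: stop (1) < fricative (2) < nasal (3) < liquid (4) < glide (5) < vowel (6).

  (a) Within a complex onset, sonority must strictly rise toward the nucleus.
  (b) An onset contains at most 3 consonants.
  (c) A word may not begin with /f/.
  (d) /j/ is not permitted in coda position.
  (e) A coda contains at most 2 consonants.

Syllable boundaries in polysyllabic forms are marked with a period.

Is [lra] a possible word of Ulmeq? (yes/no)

[lra] — violates constraint (a): syllable 1 onset /lr/: /l/ (liquid, 4) → /r/ (liquid, 4) does not rise → phonotactically illegal

no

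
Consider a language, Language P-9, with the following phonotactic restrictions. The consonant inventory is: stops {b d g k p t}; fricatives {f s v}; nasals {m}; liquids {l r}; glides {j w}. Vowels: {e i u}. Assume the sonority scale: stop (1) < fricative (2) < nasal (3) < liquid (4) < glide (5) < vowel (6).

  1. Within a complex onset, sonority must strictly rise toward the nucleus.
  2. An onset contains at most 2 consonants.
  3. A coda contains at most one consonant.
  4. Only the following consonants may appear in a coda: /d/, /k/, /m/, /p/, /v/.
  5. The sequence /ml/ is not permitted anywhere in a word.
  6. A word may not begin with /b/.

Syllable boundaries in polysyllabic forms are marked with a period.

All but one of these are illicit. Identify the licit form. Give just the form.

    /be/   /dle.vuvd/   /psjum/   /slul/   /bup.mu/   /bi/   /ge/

/be/ — violates constraint 6: word begins with /b/ → illicit
/dle.vuvd/ — violates constraint 3: syllable 2 coda /vd/ has 2 consonants (> 1) → illicit
/psjum/ — violates constraint 2: syllable 1 onset /psj/ has 3 consonants (> 2) → illicit
/slul/ — violates constraint 4: syllable 1 coda contains /l/, which is not a licensed coda consonant → illicit
/bup.mu/ — violates constraint 6: word begins with /b/ → illicit
/bi/ — violates constraint 6: word begins with /b/ → illicit
/ge/ — σ1 onset /g/, coda /∅/ ok → licit

/ge/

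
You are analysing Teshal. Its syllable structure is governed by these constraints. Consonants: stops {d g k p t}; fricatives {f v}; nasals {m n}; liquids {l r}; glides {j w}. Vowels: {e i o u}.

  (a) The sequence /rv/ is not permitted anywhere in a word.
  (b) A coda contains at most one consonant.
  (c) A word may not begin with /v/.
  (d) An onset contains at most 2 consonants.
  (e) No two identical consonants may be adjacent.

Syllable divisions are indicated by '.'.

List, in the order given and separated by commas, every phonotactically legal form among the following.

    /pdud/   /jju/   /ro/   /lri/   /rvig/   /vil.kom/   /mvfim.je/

/pdud/, /ro/, /lri/

/pdud/ — σ1 onset /pd/ (2C), coda /d/ ok → phonotactically legal
/jju/ — violates constraint (e): adjacent identical consonants /jj/ → phonotactically illegal
/ro/ — σ1 onset /r/, coda /∅/ ok → phonotactically legal
/lri/ — σ1 onset /lr/ (2C), coda /∅/ ok → phonotactically legal
/rvig/ — violates constraint (a): contains banned sequence /rv/ → phonotactically illegal
/vil.kom/ — violates constraint (c): word begins with /v/ → phonotactically illegal
/mvfim.je/ — violates constraint (d): syllable 1 onset /mvf/ has 3 consonants (> 2) → phonotactically illegal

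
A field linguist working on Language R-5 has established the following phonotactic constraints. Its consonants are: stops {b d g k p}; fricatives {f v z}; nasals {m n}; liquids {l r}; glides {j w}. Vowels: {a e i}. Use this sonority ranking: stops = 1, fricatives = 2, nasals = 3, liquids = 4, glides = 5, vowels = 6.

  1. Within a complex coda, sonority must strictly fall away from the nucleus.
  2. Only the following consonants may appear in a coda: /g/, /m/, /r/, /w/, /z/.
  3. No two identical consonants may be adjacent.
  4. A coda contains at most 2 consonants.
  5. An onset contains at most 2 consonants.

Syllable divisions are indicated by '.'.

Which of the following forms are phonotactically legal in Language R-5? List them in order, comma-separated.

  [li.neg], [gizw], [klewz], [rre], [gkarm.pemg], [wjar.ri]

[li.neg] — σ1 onset /l/, coda /∅/ ok; σ2 onset /n/, coda /g/ ok → phonotactically legal
[gizw] — violates constraint 1: syllable 1 coda /zw/: /z/ (fricative, 2) → /w/ (glide, 5) does not fall → phonotactically illegal
[klewz] — σ1 onset /kl/ (2C), coda /wz/ (5→2 falls) ok → phonotactically legal
[rre] — violates constraint 3: adjacent identical consonants /rr/ → phonotactically illegal
[gkarm.pemg] — σ1 onset /gk/ (2C), coda /rm/ (4→3 falls) ok; σ2 onset /p/, coda /mg/ (3→1 falls) ok → phonotactically legal
[wjar.ri] — violates constraint 3: adjacent identical consonants /rr/ → phonotactically illegal

[li.neg], [klewz], [gkarm.pemg]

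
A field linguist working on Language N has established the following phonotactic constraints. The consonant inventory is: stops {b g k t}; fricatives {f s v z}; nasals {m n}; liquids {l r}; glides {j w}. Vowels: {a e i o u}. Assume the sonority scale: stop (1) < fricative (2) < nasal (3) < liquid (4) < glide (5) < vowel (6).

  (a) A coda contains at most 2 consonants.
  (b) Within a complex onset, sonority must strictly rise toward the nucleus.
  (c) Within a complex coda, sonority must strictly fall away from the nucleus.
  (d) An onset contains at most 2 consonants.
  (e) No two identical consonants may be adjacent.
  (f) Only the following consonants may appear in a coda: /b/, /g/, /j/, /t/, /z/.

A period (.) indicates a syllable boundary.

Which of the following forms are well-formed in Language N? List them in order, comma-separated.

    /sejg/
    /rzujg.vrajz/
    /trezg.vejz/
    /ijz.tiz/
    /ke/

/sejg/ — σ1 onset /s/, coda /jg/ (5→1 falls) ok → well-formed
/rzujg.vrajz/ — violates constraint (b): syllable 1 onset /rz/: /r/ (liquid, 4) → /z/ (fricative, 2) does not rise → ill-formed
/trezg.vejz/ — σ1 onset /tr/ (1→4 rises), coda /zg/ (2→1 falls) ok; σ2 onset /v/, coda /jz/ (5→2 falls) ok → well-formed
/ijz.tiz/ — σ1 onset /∅/, coda /jz/ (5→2 falls) ok; σ2 onset /t/, coda /z/ ok → well-formed
/ke/ — σ1 onset /k/, coda /∅/ ok → well-formed

/sejg/, /trezg.vejz/, /ijz.tiz/, /ke/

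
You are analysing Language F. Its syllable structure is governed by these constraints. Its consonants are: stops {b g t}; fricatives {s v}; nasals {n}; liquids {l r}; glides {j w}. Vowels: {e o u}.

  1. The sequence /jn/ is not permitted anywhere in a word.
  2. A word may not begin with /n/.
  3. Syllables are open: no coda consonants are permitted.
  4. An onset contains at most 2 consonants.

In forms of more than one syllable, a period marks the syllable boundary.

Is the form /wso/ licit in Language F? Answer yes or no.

yes

/wso/ — σ1 onset /ws/ (2C), coda /∅/ ok → licit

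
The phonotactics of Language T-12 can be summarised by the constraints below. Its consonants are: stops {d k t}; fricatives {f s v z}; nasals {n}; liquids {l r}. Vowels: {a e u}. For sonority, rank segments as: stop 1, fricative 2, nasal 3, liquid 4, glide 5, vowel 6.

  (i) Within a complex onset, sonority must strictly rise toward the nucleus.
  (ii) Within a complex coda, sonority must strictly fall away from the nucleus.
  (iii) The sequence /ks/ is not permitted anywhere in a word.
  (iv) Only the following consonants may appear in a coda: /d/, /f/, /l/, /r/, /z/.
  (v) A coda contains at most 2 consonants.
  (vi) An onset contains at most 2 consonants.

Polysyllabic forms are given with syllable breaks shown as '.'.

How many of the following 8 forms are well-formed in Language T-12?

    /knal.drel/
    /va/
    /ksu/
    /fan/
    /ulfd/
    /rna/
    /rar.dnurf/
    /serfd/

/knal.drel/ — σ1 onset /kn/ (1→3 rises), coda /l/ ok; σ2 onset /dr/ (1→4 rises), coda /l/ ok → well-formed
/va/ — σ1 onset /v/, coda /∅/ ok → well-formed
/ksu/ — violates constraint (iii): contains banned sequence /ks/ → ill-formed
/fan/ — violates constraint (iv): syllable 1 coda contains /n/, which is not a licensed coda consonant → ill-formed
/ulfd/ — violates constraint (v): syllable 1 coda /lfd/ has 3 consonants (> 2) → ill-formed
/rna/ — violates constraint (i): syllable 1 onset /rn/: /r/ (liquid, 4) → /n/ (nasal, 3) does not rise → ill-formed
/rar.dnurf/ — σ1 onset /r/, coda /r/ ok; σ2 onset /dn/ (1→3 rises), coda /rf/ (4→2 falls) ok → well-formed
/serfd/ — violates constraint (v): syllable 1 coda /rfd/ has 3 consonants (> 2) → ill-formed
Well-formed: /knal.drel/, /va/, /rar.dnurf/ → 3.

3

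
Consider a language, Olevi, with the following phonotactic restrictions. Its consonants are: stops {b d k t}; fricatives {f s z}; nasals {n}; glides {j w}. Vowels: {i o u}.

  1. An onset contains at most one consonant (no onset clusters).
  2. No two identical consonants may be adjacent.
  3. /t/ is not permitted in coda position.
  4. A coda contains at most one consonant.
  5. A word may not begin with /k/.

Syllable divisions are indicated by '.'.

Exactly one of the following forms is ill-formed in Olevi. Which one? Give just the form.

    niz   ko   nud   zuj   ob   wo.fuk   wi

niz — σ1 onset /n/, coda /z/ ok → well-formed
ko — violates constraint 5: word begins with /k/ → ill-formed
nud — σ1 onset /n/, coda /d/ ok → well-formed
zuj — σ1 onset /z/, coda /j/ ok → well-formed
ob — σ1 onset /∅/, coda /b/ ok → well-formed
wo.fuk — σ1 onset /w/, coda /∅/ ok; σ2 onset /f/, coda /k/ ok → well-formed
wi — σ1 onset /w/, coda /∅/ ok → well-formed

ko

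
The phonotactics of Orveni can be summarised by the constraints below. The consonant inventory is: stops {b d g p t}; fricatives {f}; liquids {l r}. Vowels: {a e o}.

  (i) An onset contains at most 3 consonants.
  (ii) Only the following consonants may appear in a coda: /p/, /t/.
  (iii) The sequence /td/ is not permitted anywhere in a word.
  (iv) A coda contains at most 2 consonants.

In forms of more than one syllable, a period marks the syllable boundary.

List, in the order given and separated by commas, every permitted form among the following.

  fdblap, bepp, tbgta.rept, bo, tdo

bepp, bo

fdblap — violates constraint (i): syllable 1 onset /fdbl/ has 4 consonants (> 3) → not permitted
bepp — σ1 onset /b/, coda /pp/ (2C) ok → permitted
tbgta.rept — violates constraint (i): syllable 1 onset /tbgt/ has 4 consonants (> 3) → not permitted
bo — σ1 onset /b/, coda /∅/ ok → permitted
tdo — violates constraint (iii): contains banned sequence /td/ → not permitted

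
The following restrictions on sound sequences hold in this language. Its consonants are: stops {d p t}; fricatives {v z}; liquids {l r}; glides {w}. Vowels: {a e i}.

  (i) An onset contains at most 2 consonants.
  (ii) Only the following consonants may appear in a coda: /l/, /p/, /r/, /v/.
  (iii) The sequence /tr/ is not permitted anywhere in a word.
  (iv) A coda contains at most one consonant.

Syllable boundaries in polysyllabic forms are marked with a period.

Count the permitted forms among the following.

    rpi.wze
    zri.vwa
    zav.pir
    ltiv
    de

5

rpi.wze — σ1 onset /rp/ (2C), coda /∅/ ok; σ2 onset /wz/ (2C), coda /∅/ ok → permitted
zri.vwa — σ1 onset /zr/ (2C), coda /∅/ ok; σ2 onset /vw/ (2C), coda /∅/ ok → permitted
zav.pir — σ1 onset /z/, coda /v/ ok; σ2 onset /p/, coda /r/ ok → permitted
ltiv — σ1 onset /lt/ (2C), coda /v/ ok → permitted
de — σ1 onset /d/, coda /∅/ ok → permitted
Permitted: rpi.wze, zri.vwa, zav.pir, ltiv, de → 5.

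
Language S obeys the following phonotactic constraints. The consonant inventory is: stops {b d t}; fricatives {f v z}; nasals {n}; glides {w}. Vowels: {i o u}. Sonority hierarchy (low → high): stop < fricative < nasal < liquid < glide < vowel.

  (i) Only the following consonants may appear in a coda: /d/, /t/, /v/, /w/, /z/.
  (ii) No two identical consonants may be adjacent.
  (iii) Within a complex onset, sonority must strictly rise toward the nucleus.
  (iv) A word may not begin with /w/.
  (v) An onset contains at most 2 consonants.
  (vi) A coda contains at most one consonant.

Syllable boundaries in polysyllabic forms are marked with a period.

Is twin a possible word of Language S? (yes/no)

no

twin — violates constraint (i): syllable 1 coda contains /n/, which is not a licensed coda consonant → ill-formed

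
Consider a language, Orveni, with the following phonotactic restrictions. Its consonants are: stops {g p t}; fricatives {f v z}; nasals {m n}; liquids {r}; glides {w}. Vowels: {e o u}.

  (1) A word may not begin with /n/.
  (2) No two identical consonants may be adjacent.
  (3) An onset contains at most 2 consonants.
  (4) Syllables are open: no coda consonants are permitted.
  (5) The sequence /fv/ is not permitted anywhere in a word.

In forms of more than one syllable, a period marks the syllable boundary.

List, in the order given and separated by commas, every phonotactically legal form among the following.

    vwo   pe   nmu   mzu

vwo — σ1 onset /vw/ (2C), coda /∅/ ok → phonotactically legal
pe — σ1 onset /p/, coda /∅/ ok → phonotactically legal
nmu — violates constraint 1: word begins with /n/ → phonotactically illegal
mzu — σ1 onset /mz/ (2C), coda /∅/ ok → phonotactically legal

vwo, pe, mzu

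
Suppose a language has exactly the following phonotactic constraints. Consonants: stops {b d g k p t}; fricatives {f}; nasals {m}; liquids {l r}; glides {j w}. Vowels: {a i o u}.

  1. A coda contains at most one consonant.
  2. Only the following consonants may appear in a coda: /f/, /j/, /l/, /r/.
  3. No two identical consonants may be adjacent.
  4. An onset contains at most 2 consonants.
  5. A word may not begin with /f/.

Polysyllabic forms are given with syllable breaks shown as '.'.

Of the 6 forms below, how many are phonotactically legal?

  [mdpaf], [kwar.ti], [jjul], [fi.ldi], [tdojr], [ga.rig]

[mdpaf] — violates constraint 4: syllable 1 onset /mdp/ has 3 consonants (> 2) → phonotactically illegal
[kwar.ti] — σ1 onset /kw/ (2C), coda /r/ ok; σ2 onset /t/, coda /∅/ ok → phonotactically legal
[jjul] — violates constraint 3: adjacent identical consonants /jj/ → phonotactically illegal
[fi.ldi] — violates constraint 5: word begins with /f/ → phonotactically illegal
[tdojr] — violates constraint 1: syllable 1 coda /jr/ has 2 consonants (> 1) → phonotactically illegal
[ga.rig] — violates constraint 2: syllable 2 coda contains /g/, which is not a licensed coda consonant → phonotactically illegal
Phonotactically legal: [kwar.ti] → 1.

1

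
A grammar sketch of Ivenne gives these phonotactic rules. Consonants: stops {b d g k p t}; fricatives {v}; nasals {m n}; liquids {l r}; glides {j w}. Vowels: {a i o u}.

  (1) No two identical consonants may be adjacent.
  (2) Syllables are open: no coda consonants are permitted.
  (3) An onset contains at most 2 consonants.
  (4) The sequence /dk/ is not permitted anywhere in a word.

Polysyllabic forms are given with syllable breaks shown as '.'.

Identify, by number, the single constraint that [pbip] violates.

2

[pbip]: syllable 1 coda /p/ has 1 consonant (> 0).
This is a violation of constraint 2: "Syllables are open: no coda consonants are permitted."
The remaining constraints (1, 3, 4) are satisfied.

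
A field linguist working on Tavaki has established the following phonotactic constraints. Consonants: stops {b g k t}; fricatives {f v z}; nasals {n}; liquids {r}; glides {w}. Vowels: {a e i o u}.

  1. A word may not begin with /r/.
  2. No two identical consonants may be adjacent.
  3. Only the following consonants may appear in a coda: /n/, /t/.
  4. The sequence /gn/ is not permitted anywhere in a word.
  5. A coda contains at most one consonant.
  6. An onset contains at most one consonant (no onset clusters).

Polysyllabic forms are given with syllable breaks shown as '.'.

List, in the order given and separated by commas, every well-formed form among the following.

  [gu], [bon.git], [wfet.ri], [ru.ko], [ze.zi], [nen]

[gu], [bon.git], [ze.zi], [nen]

[gu] — σ1 onset /g/, coda /∅/ ok → well-formed
[bon.git] — σ1 onset /b/, coda /n/ ok; σ2 onset /g/, coda /t/ ok → well-formed
[wfet.ri] — violates constraint 6: syllable 1 onset /wf/ has 2 consonants (> 1) → ill-formed
[ru.ko] — violates constraint 1: word begins with /r/ → ill-formed
[ze.zi] — σ1 onset /z/, coda /∅/ ok; σ2 onset /z/, coda /∅/ ok → well-formed
[nen] — σ1 onset /n/, coda /n/ ok → well-formed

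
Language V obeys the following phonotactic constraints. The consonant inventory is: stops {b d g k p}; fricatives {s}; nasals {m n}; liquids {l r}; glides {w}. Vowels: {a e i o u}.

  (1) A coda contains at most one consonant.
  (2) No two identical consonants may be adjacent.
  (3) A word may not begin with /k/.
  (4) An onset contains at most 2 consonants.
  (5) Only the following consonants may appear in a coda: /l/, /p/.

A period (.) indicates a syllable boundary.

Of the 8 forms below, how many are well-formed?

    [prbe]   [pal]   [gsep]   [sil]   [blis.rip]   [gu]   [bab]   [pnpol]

4

[prbe] — violates constraint 4: syllable 1 onset /prb/ has 3 consonants (> 2) → ill-formed
[pal] — σ1 onset /p/, coda /l/ ok → well-formed
[gsep] — σ1 onset /gs/ (2C), coda /p/ ok → well-formed
[sil] — σ1 onset /s/, coda /l/ ok → well-formed
[blis.rip] — violates constraint 5: syllable 1 coda contains /s/, which is not a licensed coda consonant → ill-formed
[gu] — σ1 onset /g/, coda /∅/ ok → well-formed
[bab] — violates constraint 5: syllable 1 coda contains /b/, which is not a licensed coda consonant → ill-formed
[pnpol] — violates constraint 4: syllable 1 onset /pnp/ has 3 consonants (> 2) → ill-formed
Well-formed: [pal], [gsep], [sil], [gu] → 4.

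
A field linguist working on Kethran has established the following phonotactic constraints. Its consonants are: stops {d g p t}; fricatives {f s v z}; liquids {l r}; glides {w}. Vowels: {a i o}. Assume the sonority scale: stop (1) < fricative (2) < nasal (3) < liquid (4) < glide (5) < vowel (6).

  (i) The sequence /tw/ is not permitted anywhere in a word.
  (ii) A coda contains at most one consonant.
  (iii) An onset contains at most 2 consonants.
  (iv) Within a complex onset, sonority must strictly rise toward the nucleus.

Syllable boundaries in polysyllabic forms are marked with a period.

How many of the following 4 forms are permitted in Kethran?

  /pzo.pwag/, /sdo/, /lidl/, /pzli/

1

/pzo.pwag/ — σ1 onset /pz/ (1→2 rises), coda /∅/ ok; σ2 onset /pw/ (1→5 rises), coda /g/ ok → permitted
/sdo/ — violates constraint (iv): syllable 1 onset /sd/: /s/ (fricative, 2) → /d/ (stop, 1) does not rise → not permitted
/lidl/ — violates constraint (ii): syllable 1 coda /dl/ has 2 consonants (> 1) → not permitted
/pzli/ — violates constraint (iii): syllable 1 onset /pzl/ has 3 consonants (> 2) → not permitted
Permitted: /pzo.pwag/ → 1.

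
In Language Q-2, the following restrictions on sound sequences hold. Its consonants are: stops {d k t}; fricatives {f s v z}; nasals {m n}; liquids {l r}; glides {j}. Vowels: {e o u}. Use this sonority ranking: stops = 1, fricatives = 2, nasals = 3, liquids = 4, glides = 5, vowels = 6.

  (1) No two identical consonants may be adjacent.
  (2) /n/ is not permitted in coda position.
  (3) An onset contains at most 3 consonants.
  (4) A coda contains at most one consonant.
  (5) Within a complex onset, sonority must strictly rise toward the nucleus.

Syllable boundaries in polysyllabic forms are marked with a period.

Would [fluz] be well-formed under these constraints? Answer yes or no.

yes

[fluz] — σ1 onset /fl/ (2→4 rises), coda /z/ ok → well-formed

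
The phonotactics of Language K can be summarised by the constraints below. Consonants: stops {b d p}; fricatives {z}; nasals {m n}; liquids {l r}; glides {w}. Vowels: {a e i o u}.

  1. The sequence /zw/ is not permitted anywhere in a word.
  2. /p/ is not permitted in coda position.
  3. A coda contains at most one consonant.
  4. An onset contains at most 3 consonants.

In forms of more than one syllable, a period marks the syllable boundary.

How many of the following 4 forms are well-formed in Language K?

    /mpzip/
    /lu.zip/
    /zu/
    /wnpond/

1

/mpzip/ — violates constraint 2: syllable 1 coda contains /p/ → ill-formed
/lu.zip/ — violates constraint 2: syllable 2 coda contains /p/ → ill-formed
/zu/ — σ1 onset /z/, coda /∅/ ok → well-formed
/wnpond/ — violates constraint 3: syllable 1 coda /nd/ has 2 consonants (> 1) → ill-formed
Well-formed: /zu/ → 1.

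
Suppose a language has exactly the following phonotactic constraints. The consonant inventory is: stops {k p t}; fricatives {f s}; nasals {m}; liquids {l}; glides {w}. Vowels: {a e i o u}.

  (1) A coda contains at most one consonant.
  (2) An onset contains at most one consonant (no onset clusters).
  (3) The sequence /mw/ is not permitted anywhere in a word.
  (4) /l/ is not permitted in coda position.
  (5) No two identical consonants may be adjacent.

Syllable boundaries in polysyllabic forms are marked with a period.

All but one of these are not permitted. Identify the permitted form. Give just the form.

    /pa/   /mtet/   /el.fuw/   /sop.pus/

/pa/

/pa/ — σ1 onset /p/, coda /∅/ ok → permitted
/mtet/ — violates constraint 2: syllable 1 onset /mt/ has 2 consonants (> 1) → not permitted
/el.fuw/ — violates constraint 4: syllable 1 coda contains /l/ → not permitted
/sop.pus/ — violates constraint 5: adjacent identical consonants /pp/ → not permitted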